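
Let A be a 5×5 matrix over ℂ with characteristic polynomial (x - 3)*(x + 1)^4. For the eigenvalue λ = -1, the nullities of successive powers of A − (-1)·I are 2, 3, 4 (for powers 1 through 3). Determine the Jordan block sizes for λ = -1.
Block sizes for λ = -1: [3, 1]

From the dimensions of kernels of powers, the number of Jordan blocks of size at least j is d_j − d_{j−1} where d_j = dim ker(N^j) (with d_0 = 0). Computing the differences gives [2, 1, 1].
The number of blocks of size exactly k is (#blocks of size ≥ k) − (#blocks of size ≥ k + 1), so the partition is: 1 block(s) of size 1, 1 block(s) of size 3.
In nonincreasing order the block sizes are [3, 1].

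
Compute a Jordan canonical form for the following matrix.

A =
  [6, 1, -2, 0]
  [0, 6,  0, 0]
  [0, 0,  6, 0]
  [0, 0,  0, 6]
J_2(6) ⊕ J_1(6) ⊕ J_1(6)

The characteristic polynomial is
  det(x·I − A) = x^4 - 24*x^3 + 216*x^2 - 864*x + 1296 = (x - 6)^4

Eigenvalues and multiplicities (the geometric multiplicity of λ is n − rank(A − λI), which equals the number of Jordan blocks for λ):
  λ = 6: algebraic multiplicity = 4, geometric multiplicity = 3

Determining the block sizes for each eigenvalue:
  λ = 6: 3 blocks summing to 4 forces exactly one block of size 2 and the rest size 1 → block sizes [2, 1, 1]

Assembling the blocks gives a Jordan form
J =
  [6, 1, 0, 0]
  [0, 6, 0, 0]
  [0, 0, 6, 0]
  [0, 0, 0, 6]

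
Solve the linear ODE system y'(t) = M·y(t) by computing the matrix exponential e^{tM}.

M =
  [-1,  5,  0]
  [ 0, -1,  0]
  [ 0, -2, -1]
e^{tM} =
  [exp(-t), 5*t*exp(-t), 0]
  [0, exp(-t), 0]
  [0, -2*t*exp(-t), exp(-t)]

Strategy: write M = P · J · P⁻¹ where J is a Jordan canonical form, so e^{tM} = P · e^{tJ} · P⁻¹, and e^{tJ} can be computed block-by-block.

M has Jordan form
J =
  [-1,  1,  0]
  [ 0, -1,  0]
  [ 0,  0, -1]
(up to reordering of blocks).

Per-block formulas:
  For a 1×1 block at λ = -1: exp(t · [-1]) = [e^(-1t)].
  For a 2×2 Jordan block J_2(-1): exp(t · J_2(-1)) = e^(-1t)·(I + t·N), where N is the 2×2 nilpotent shift.

After assembling e^{tJ} and conjugating by P, we get:

e^{tM} =
  [exp(-t), 5*t*exp(-t), 0]
  [0, exp(-t), 0]
  [0, -2*t*exp(-t), exp(-t)]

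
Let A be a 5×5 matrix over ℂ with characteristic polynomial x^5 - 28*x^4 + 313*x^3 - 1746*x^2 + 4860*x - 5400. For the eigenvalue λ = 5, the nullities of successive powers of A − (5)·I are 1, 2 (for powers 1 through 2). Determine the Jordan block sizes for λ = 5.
Block sizes for λ = 5: [2]

From the dimensions of kernels of powers, the number of Jordan blocks of size at least j is d_j − d_{j−1} where d_j = dim ker(N^j) (with d_0 = 0). Computing the differences gives [1, 1].
The number of blocks of size exactly k is (#blocks of size ≥ k) − (#blocks of size ≥ k + 1), so the partition is: 1 block(s) of size 2.
In nonincreasing order the block sizes are [2].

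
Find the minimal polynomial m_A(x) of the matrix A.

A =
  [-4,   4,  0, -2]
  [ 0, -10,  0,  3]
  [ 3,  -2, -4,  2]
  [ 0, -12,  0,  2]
x^2 + 8*x + 16

The characteristic polynomial is χ_A(x) = (x + 4)^4, so the eigenvalues are known. The minimal polynomial is
  m_A(x) = Π_λ (x − λ)^{k_λ}
where k_λ is the size of the *largest* Jordan block for λ (equivalently, the smallest k with (A − λI)^k v = 0 for every generalised eigenvector v of λ).

  λ = -4: largest Jordan block has size 2, contributing (x + 4)^2

So m_A(x) = (x + 4)^2 = x^2 + 8*x + 16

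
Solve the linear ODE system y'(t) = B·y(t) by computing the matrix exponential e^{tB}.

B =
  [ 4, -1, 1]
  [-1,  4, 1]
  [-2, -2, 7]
e^{tB} =
  [-t*exp(5*t) + exp(5*t), -t*exp(5*t), t*exp(5*t)]
  [-t*exp(5*t), -t*exp(5*t) + exp(5*t), t*exp(5*t)]
  [-2*t*exp(5*t), -2*t*exp(5*t), 2*t*exp(5*t) + exp(5*t)]

Strategy: write B = P · J · P⁻¹ where J is a Jordan canonical form, so e^{tB} = P · e^{tJ} · P⁻¹, and e^{tJ} can be computed block-by-block.

B has Jordan form
J =
  [5, 1, 0]
  [0, 5, 0]
  [0, 0, 5]
(up to reordering of blocks).

Per-block formulas:
  For a 2×2 Jordan block J_2(5): exp(t · J_2(5)) = e^(5t)·(I + t·N), where N is the 2×2 nilpotent shift.
  For a 1×1 block at λ = 5: exp(t · [5]) = [e^(5t)].

After assembling e^{tJ} and conjugating by P, we get:

e^{tB} =
  [-t*exp(5*t) + exp(5*t), -t*exp(5*t), t*exp(5*t)]
  [-t*exp(5*t), -t*exp(5*t) + exp(5*t), t*exp(5*t)]
  [-2*t*exp(5*t), -2*t*exp(5*t), 2*t*exp(5*t) + exp(5*t)]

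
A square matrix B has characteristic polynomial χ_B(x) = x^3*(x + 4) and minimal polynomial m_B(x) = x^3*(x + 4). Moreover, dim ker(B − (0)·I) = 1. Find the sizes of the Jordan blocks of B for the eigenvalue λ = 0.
Block sizes for λ = 0: [3]

Step 1 — from the characteristic polynomial, algebraic multiplicity of λ = 0 is 3. From dim ker(B − (0)·I) = 1, there are exactly 1 Jordan blocks for λ = 0.
Step 2 — from the minimal polynomial, the factor (x − 0)^3 tells us the largest block for λ = 0 has size 3.
Step 3 — with total size 3, 1 blocks, and largest block 3, the block sizes (in nonincreasing order) are [3].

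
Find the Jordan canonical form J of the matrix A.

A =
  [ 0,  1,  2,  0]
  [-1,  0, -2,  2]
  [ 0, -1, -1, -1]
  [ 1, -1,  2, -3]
J_2(-1) ⊕ J_2(-1)

The characteristic polynomial is
  det(x·I − A) = x^4 + 4*x^3 + 6*x^2 + 4*x + 1 = (x + 1)^4

Eigenvalues and multiplicities (the geometric multiplicity of λ is n − rank(A − λI), which equals the number of Jordan blocks for λ):
  λ = -1: algebraic multiplicity = 4, geometric multiplicity = 2

Determining the block sizes for each eigenvalue:
  λ = -1: with am = 4 and gm = 2, the partition is not yet determined (e.g. several partitions of 4 into 2 parts exist). Let N = A − (-1)·I. Computing rank(N^1) = 2, rank(N^2) = 0; the number of blocks of size ≥ j is rank(N^{j−1}) − rank(N^j), giving [2, 2]. So we have 2 block(s) of size 2 → block sizes [2, 2]

Assembling the blocks gives a Jordan form
J =
  [-1,  1,  0,  0]
  [ 0, -1,  0,  0]
  [ 0,  0, -1,  1]
  [ 0,  0,  0, -1]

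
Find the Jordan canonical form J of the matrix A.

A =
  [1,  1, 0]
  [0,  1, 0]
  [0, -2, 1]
J_2(1) ⊕ J_1(1)

The characteristic polynomial is
  det(x·I − A) = x^3 - 3*x^2 + 3*x - 1 = (x - 1)^3

Eigenvalues and multiplicities (the geometric multiplicity of λ is n − rank(A − λI), which equals the number of Jordan blocks for λ):
  λ = 1: algebraic multiplicity = 3, geometric multiplicity = 2

Determining the block sizes for each eigenvalue:
  λ = 1: 2 blocks summing to 3 forces exactly one block of size 2 and the rest size 1 → block sizes [2, 1]

Assembling the blocks gives a Jordan form
J =
  [1, 1, 0]
  [0, 1, 0]
  [0, 0, 1]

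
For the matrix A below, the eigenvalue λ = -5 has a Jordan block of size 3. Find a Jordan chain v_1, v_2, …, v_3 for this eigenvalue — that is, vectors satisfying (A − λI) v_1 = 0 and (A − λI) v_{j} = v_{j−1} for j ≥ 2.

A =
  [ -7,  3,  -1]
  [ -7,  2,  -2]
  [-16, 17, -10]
A Jordan chain for λ = -5 of length 3:
v_1 = (-1, -3, -7)ᵀ
v_2 = (-2, -7, -16)ᵀ
v_3 = (1, 0, 0)ᵀ

Let N = A − (-5)·I. We want v_3 with N^3 v_3 = 0 but N^2 v_3 ≠ 0; then v_{j-1} := N · v_j for j = 3, …, 2.

Pick v_3 = (1, 0, 0)ᵀ.
Then v_2 = N · v_3 = (-2, -7, -16)ᵀ.
Then v_1 = N · v_2 = (-1, -3, -7)ᵀ.

Sanity check: (A − (-5)·I) v_1 = (0, 0, 0)ᵀ = 0. ✓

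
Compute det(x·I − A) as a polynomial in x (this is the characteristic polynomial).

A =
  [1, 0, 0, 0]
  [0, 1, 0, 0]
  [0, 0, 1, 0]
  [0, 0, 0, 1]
x^4 - 4*x^3 + 6*x^2 - 4*x + 1

Expanding det(x·I − A) (e.g. by cofactor expansion or by noting that A is similar to its Jordan form J, which has the same characteristic polynomial as A) gives
  χ_A(x) = x^4 - 4*x^3 + 6*x^2 - 4*x + 1
which factors as (x - 1)^4. The eigenvalues (with algebraic multiplicities) are λ = 1 with multiplicity 4.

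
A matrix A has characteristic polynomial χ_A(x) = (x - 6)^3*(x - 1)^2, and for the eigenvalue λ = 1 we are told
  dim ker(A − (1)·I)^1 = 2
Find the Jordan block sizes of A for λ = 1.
Block sizes for λ = 1: [1, 1]

From the dimensions of kernels of powers, the number of Jordan blocks of size at least j is d_j − d_{j−1} where d_j = dim ker(N^j) (with d_0 = 0). Computing the differences gives [2].
The number of blocks of size exactly k is (#blocks of size ≥ k) − (#blocks of size ≥ k + 1), so the partition is: 2 block(s) of size 1.
In nonincreasing order the block sizes are [1, 1].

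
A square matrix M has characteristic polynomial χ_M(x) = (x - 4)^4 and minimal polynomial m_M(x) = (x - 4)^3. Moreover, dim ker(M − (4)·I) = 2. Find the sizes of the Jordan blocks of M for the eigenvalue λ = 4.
Block sizes for λ = 4: [3, 1]

Step 1 — from the characteristic polynomial, algebraic multiplicity of λ = 4 is 4. From dim ker(M − (4)·I) = 2, there are exactly 2 Jordan blocks for λ = 4.
Step 2 — from the minimal polynomial, the factor (x − 4)^3 tells us the largest block for λ = 4 has size 3.
Step 3 — with total size 4, 2 blocks, and largest block 3, the block sizes (in nonincreasing order) are [3, 1].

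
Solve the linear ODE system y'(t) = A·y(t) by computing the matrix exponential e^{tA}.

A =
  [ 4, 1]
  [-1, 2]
e^{tA} =
  [t*exp(3*t) + exp(3*t), t*exp(3*t)]
  [-t*exp(3*t), -t*exp(3*t) + exp(3*t)]

Strategy: write A = P · J · P⁻¹ where J is a Jordan canonical form, so e^{tA} = P · e^{tJ} · P⁻¹, and e^{tJ} can be computed block-by-block.

A has Jordan form
J =
  [3, 1]
  [0, 3]
(up to reordering of blocks).

Per-block formulas:
  For a 2×2 Jordan block J_2(3): exp(t · J_2(3)) = e^(3t)·(I + t·N), where N is the 2×2 nilpotent shift.

After assembling e^{tJ} and conjugating by P, we get:

e^{tA} =
  [t*exp(3*t) + exp(3*t), t*exp(3*t)]
  [-t*exp(3*t), -t*exp(3*t) + exp(3*t)]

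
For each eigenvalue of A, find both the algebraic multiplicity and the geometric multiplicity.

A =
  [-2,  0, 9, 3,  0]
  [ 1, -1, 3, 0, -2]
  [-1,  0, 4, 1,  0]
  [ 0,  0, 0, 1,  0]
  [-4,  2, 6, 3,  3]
λ = 1: alg = 5, geom = 3

Step 1 — factor the characteristic polynomial to read off the algebraic multiplicities:
  χ_A(x) = (x - 1)^5

Step 2 — compute geometric multiplicities via the rank-nullity identity g(λ) = n − rank(A − λI):
  rank(A − (1)·I) = 2, so dim ker(A − (1)·I) = n − 2 = 3

Summary:
  λ = 1: algebraic multiplicity = 5, geometric multiplicity = 3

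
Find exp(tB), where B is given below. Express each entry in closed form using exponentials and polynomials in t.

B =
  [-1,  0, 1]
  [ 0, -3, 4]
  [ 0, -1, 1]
e^{tB} =
  [exp(-t), -t^2*exp(-t)/2, t^2*exp(-t) + t*exp(-t)]
  [0, -2*t*exp(-t) + exp(-t), 4*t*exp(-t)]
  [0, -t*exp(-t), 2*t*exp(-t) + exp(-t)]

Strategy: write B = P · J · P⁻¹ where J is a Jordan canonical form, so e^{tB} = P · e^{tJ} · P⁻¹, and e^{tJ} can be computed block-by-block.

B has Jordan form
J =
  [-1,  1,  0]
  [ 0, -1,  1]
  [ 0,  0, -1]
(up to reordering of blocks).

Per-block formulas:
  For a 3×3 Jordan block J_3(-1): exp(t · J_3(-1)) = e^(-1t)·(I + t·N + (t^2/2)·N^2), where N is the 3×3 nilpotent shift.

After assembling e^{tJ} and conjugating by P, we get:

e^{tB} =
  [exp(-t), -t^2*exp(-t)/2, t^2*exp(-t) + t*exp(-t)]
  [0, -2*t*exp(-t) + exp(-t), 4*t*exp(-t)]
  [0, -t*exp(-t), 2*t*exp(-t) + exp(-t)]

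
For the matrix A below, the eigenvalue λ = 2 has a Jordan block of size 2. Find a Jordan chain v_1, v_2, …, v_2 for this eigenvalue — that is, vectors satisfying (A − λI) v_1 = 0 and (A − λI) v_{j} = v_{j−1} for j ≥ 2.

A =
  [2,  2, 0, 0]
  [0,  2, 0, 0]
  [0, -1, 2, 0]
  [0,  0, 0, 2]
A Jordan chain for λ = 2 of length 2:
v_1 = (2, 0, -1, 0)ᵀ
v_2 = (0, 1, 0, 0)ᵀ

Let N = A − (2)·I. We want v_2 with N^2 v_2 = 0 but N^1 v_2 ≠ 0; then v_{j-1} := N · v_j for j = 2, …, 2.

Pick v_2 = (0, 1, 0, 0)ᵀ.
Then v_1 = N · v_2 = (2, 0, -1, 0)ᵀ.

Sanity check: (A − (2)·I) v_1 = (0, 0, 0, 0)ᵀ = 0. ✓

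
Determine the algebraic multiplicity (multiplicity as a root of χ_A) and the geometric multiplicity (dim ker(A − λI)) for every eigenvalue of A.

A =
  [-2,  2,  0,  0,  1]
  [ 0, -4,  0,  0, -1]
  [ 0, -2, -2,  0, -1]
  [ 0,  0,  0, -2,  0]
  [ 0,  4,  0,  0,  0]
λ = -2: alg = 5, geom = 4

Step 1 — factor the characteristic polynomial to read off the algebraic multiplicities:
  χ_A(x) = (x + 2)^5

Step 2 — compute geometric multiplicities via the rank-nullity identity g(λ) = n − rank(A − λI):
  rank(A − (-2)·I) = 1, so dim ker(A − (-2)·I) = n − 1 = 4

Summary:
  λ = -2: algebraic multiplicity = 5, geometric multiplicity = 4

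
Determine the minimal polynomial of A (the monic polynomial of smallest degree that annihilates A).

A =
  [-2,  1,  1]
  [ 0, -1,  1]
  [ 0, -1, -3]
x^2 + 4*x + 4

The characteristic polynomial is χ_A(x) = (x + 2)^3, so the eigenvalues are known. The minimal polynomial is
  m_A(x) = Π_λ (x − λ)^{k_λ}
where k_λ is the size of the *largest* Jordan block for λ (equivalently, the smallest k with (A − λI)^k v = 0 for every generalised eigenvector v of λ).

  λ = -2: largest Jordan block has size 2, contributing (x + 2)^2

So m_A(x) = (x + 2)^2 = x^2 + 4*x + 4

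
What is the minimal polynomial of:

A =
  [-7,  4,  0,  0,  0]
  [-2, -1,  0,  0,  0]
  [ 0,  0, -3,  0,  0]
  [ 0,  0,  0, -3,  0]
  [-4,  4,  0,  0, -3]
x^2 + 8*x + 15

The characteristic polynomial is χ_A(x) = (x + 3)^4*(x + 5), so the eigenvalues are known. The minimal polynomial is
  m_A(x) = Π_λ (x − λ)^{k_λ}
where k_λ is the size of the *largest* Jordan block for λ (equivalently, the smallest k with (A − λI)^k v = 0 for every generalised eigenvector v of λ).

  λ = -5: largest Jordan block has size 1, contributing (x + 5)
  λ = -3: largest Jordan block has size 1, contributing (x + 3)

So m_A(x) = (x + 3)*(x + 5) = x^2 + 8*x + 15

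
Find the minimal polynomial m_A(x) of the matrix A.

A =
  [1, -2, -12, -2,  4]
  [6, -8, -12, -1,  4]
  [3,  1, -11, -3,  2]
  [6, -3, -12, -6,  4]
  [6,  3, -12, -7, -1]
x^2 + 10*x + 25

The characteristic polynomial is χ_A(x) = (x + 5)^5, so the eigenvalues are known. The minimal polynomial is
  m_A(x) = Π_λ (x − λ)^{k_λ}
where k_λ is the size of the *largest* Jordan block for λ (equivalently, the smallest k with (A − λI)^k v = 0 for every generalised eigenvector v of λ).

  λ = -5: largest Jordan block has size 2, contributing (x + 5)^2

So m_A(x) = (x + 5)^2 = x^2 + 10*x + 25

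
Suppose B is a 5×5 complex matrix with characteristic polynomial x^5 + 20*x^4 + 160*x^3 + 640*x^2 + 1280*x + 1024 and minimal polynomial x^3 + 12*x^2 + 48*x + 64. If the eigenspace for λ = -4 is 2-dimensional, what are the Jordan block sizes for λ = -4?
Block sizes for λ = -4: [3, 2]

Step 1 — from the characteristic polynomial, algebraic multiplicity of λ = -4 is 5. From dim ker(B − (-4)·I) = 2, there are exactly 2 Jordan blocks for λ = -4.
Step 2 — from the minimal polynomial, the factor (x + 4)^3 tells us the largest block for λ = -4 has size 3.
Step 3 — with total size 5, 2 blocks, and largest block 3, the block sizes (in nonincreasing order) are [3, 2].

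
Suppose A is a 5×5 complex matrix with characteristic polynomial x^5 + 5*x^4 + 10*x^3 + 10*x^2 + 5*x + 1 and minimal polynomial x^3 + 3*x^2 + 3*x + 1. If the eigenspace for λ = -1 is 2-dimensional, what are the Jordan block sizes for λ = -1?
Block sizes for λ = -1: [3, 2]

Step 1 — from the characteristic polynomial, algebraic multiplicity of λ = -1 is 5. From dim ker(A − (-1)·I) = 2, there are exactly 2 Jordan blocks for λ = -1.
Step 2 — from the minimal polynomial, the factor (x + 1)^3 tells us the largest block for λ = -1 has size 3.
Step 3 — with total size 5, 2 blocks, and largest block 3, the block sizes (in nonincreasing order) are [3, 2].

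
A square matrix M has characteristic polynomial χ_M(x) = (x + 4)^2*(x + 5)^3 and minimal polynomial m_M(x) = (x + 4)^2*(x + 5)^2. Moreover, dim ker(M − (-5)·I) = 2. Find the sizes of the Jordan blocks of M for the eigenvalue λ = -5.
Block sizes for λ = -5: [2, 1]

Step 1 — from the characteristic polynomial, algebraic multiplicity of λ = -5 is 3. From dim ker(M − (-5)·I) = 2, there are exactly 2 Jordan blocks for λ = -5.
Step 2 — from the minimal polynomial, the factor (x + 5)^2 tells us the largest block for λ = -5 has size 2.
Step 3 — with total size 3, 2 blocks, and largest block 2, the block sizes (in nonincreasing order) are [2, 1].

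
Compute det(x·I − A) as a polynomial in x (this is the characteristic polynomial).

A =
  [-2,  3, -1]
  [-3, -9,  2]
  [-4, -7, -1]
x^3 + 12*x^2 + 48*x + 64

Expanding det(x·I − A) (e.g. by cofactor expansion or by noting that A is similar to its Jordan form J, which has the same characteristic polynomial as A) gives
  χ_A(x) = x^3 + 12*x^2 + 48*x + 64
which factors as (x + 4)^3. The eigenvalues (with algebraic multiplicities) are λ = -4 with multiplicity 3.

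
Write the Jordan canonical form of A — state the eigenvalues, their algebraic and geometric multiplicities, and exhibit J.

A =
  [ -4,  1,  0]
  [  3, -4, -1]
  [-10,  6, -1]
J_3(-3)

The characteristic polynomial is
  det(x·I − A) = x^3 + 9*x^2 + 27*x + 27 = (x + 3)^3

Eigenvalues and multiplicities (the geometric multiplicity of λ is n − rank(A − λI), which equals the number of Jordan blocks for λ):
  λ = -3: algebraic multiplicity = 3, geometric multiplicity = 1

Determining the block sizes for each eigenvalue:
  λ = -3: one block (gm = 1), so the single block has size am = 3 → block sizes [3]

Assembling the blocks gives a Jordan form
J =
  [-3,  1,  0]
  [ 0, -3,  1]
  [ 0,  0, -3]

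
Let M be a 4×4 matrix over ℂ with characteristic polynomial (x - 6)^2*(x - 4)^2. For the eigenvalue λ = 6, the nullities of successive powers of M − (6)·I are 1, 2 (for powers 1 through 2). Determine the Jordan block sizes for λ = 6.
Block sizes for λ = 6: [2]

From the dimensions of kernels of powers, the number of Jordan blocks of size at least j is d_j − d_{j−1} where d_j = dim ker(N^j) (with d_0 = 0). Computing the differences gives [1, 1].
The number of blocks of size exactly k is (#blocks of size ≥ k) − (#blocks of size ≥ k + 1), so the partition is: 1 block(s) of size 2.
In nonincreasing order the block sizes are [2].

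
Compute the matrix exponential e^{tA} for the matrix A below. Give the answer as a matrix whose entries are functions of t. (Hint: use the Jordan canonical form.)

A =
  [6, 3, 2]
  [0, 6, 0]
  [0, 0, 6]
e^{tA} =
  [exp(6*t), 3*t*exp(6*t), 2*t*exp(6*t)]
  [0, exp(6*t), 0]
  [0, 0, exp(6*t)]

Strategy: write A = P · J · P⁻¹ where J is a Jordan canonical form, so e^{tA} = P · e^{tJ} · P⁻¹, and e^{tJ} can be computed block-by-block.

A has Jordan form
J =
  [6, 1, 0]
  [0, 6, 0]
  [0, 0, 6]
(up to reordering of blocks).

Per-block formulas:
  For a 1×1 block at λ = 6: exp(t · [6]) = [e^(6t)].
  For a 2×2 Jordan block J_2(6): exp(t · J_2(6)) = e^(6t)·(I + t·N), where N is the 2×2 nilpotent shift.

After assembling e^{tJ} and conjugating by P, we get:

e^{tA} =
  [exp(6*t), 3*t*exp(6*t), 2*t*exp(6*t)]
  [0, exp(6*t), 0]
  [0, 0, exp(6*t)]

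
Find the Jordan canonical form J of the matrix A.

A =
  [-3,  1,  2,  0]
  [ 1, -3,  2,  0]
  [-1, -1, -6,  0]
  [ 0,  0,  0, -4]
J_2(-4) ⊕ J_1(-4) ⊕ J_1(-4)

The characteristic polynomial is
  det(x·I − A) = x^4 + 16*x^3 + 96*x^2 + 256*x + 256 = (x + 4)^4

Eigenvalues and multiplicities (the geometric multiplicity of λ is n − rank(A − λI), which equals the number of Jordan blocks for λ):
  λ = -4: algebraic multiplicity = 4, geometric multiplicity = 3

Determining the block sizes for each eigenvalue:
  λ = -4: 3 blocks summing to 4 forces exactly one block of size 2 and the rest size 1 → block sizes [2, 1, 1]

Assembling the blocks gives a Jordan form
J =
  [-4,  1,  0,  0]
  [ 0, -4,  0,  0]
  [ 0,  0, -4,  0]
  [ 0,  0,  0, -4]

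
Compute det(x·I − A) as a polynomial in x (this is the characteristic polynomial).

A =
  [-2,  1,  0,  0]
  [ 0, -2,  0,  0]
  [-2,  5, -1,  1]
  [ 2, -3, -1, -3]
x^4 + 8*x^3 + 24*x^2 + 32*x + 16

Expanding det(x·I − A) (e.g. by cofactor expansion or by noting that A is similar to its Jordan form J, which has the same characteristic polynomial as A) gives
  χ_A(x) = x^4 + 8*x^3 + 24*x^2 + 32*x + 16
which factors as (x + 2)^4. The eigenvalues (with algebraic multiplicities) are λ = -2 with multiplicity 4.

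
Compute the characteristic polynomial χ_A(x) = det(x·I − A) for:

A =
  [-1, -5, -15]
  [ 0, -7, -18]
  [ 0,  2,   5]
x^3 + 3*x^2 + 3*x + 1

Expanding det(x·I − A) (e.g. by cofactor expansion or by noting that A is similar to its Jordan form J, which has the same characteristic polynomial as A) gives
  χ_A(x) = x^3 + 3*x^2 + 3*x + 1
which factors as (x + 1)^3. The eigenvalues (with algebraic multiplicities) are λ = -1 with multiplicity 3.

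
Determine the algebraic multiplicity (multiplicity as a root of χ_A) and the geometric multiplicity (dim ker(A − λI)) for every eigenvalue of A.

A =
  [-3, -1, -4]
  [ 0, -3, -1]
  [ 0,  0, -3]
λ = -3: alg = 3, geom = 1

Step 1 — factor the characteristic polynomial to read off the algebraic multiplicities:
  χ_A(x) = (x + 3)^3

Step 2 — compute geometric multiplicities via the rank-nullity identity g(λ) = n − rank(A − λI):
  rank(A − (-3)·I) = 2, so dim ker(A − (-3)·I) = n − 2 = 1

Summary:
  λ = -3: algebraic multiplicity = 3, geometric multiplicity = 1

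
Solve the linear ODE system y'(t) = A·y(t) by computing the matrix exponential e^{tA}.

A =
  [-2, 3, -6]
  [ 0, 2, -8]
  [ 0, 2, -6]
e^{tA} =
  [exp(-2*t), 3*t*exp(-2*t), -6*t*exp(-2*t)]
  [0, 4*t*exp(-2*t) + exp(-2*t), -8*t*exp(-2*t)]
  [0, 2*t*exp(-2*t), -4*t*exp(-2*t) + exp(-2*t)]

Strategy: write A = P · J · P⁻¹ where J is a Jordan canonical form, so e^{tA} = P · e^{tJ} · P⁻¹, and e^{tJ} can be computed block-by-block.

A has Jordan form
J =
  [-2,  1,  0]
  [ 0, -2,  0]
  [ 0,  0, -2]
(up to reordering of blocks).

Per-block formulas:
  For a 1×1 block at λ = -2: exp(t · [-2]) = [e^(-2t)].
  For a 2×2 Jordan block J_2(-2): exp(t · J_2(-2)) = e^(-2t)·(I + t·N), where N is the 2×2 nilpotent shift.

After assembling e^{tJ} and conjugating by P, we get:

e^{tA} =
  [exp(-2*t), 3*t*exp(-2*t), -6*t*exp(-2*t)]
  [0, 4*t*exp(-2*t) + exp(-2*t), -8*t*exp(-2*t)]
  [0, 2*t*exp(-2*t), -4*t*exp(-2*t) + exp(-2*t)]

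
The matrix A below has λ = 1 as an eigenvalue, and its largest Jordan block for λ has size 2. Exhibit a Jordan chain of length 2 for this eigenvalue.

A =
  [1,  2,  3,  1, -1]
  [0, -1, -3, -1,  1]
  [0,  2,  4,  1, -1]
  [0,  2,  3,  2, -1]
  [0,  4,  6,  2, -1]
A Jordan chain for λ = 1 of length 2:
v_1 = (2, -2, 2, 2, 4)ᵀ
v_2 = (0, 1, 0, 0, 0)ᵀ

Let N = A − (1)·I. We want v_2 with N^2 v_2 = 0 but N^1 v_2 ≠ 0; then v_{j-1} := N · v_j for j = 2, …, 2.

Pick v_2 = (0, 1, 0, 0, 0)ᵀ.
Then v_1 = N · v_2 = (2, -2, 2, 2, 4)ᵀ.

Sanity check: (A − (1)·I) v_1 = (0, 0, 0, 0, 0)ᵀ = 0. ✓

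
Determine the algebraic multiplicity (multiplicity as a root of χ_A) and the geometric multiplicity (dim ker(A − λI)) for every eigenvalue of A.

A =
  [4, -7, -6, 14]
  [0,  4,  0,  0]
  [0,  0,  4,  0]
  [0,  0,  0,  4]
λ = 4: alg = 4, geom = 3

Step 1 — factor the characteristic polynomial to read off the algebraic multiplicities:
  χ_A(x) = (x - 4)^4

Step 2 — compute geometric multiplicities via the rank-nullity identity g(λ) = n − rank(A − λI):
  rank(A − (4)·I) = 1, so dim ker(A − (4)·I) = n − 1 = 3

Summary:
  λ = 4: algebraic multiplicity = 4, geometric multiplicity = 3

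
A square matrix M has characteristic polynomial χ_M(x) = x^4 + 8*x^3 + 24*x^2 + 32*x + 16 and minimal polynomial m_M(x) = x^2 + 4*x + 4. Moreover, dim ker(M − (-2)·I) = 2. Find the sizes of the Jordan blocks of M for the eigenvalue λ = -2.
Block sizes for λ = -2: [2, 2]

Step 1 — from the characteristic polynomial, algebraic multiplicity of λ = -2 is 4. From dim ker(M − (-2)·I) = 2, there are exactly 2 Jordan blocks for λ = -2.
Step 2 — from the minimal polynomial, the factor (x + 2)^2 tells us the largest block for λ = -2 has size 2.
Step 3 — with total size 4, 2 blocks, and largest block 2, the block sizes (in nonincreasing order) are [2, 2].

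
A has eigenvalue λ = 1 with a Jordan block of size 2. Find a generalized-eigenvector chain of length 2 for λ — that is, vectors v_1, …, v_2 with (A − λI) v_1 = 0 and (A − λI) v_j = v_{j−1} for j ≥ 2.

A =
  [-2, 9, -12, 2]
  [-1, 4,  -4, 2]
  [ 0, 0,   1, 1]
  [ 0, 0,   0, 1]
A Jordan chain for λ = 1 of length 2:
v_1 = (-3, -1, 0, 0)ᵀ
v_2 = (1, 0, 0, 0)ᵀ

Let N = A − (1)·I. We want v_2 with N^2 v_2 = 0 but N^1 v_2 ≠ 0; then v_{j-1} := N · v_j for j = 2, …, 2.

Pick v_2 = (1, 0, 0, 0)ᵀ.
Then v_1 = N · v_2 = (-3, -1, 0, 0)ᵀ.

Sanity check: (A − (1)·I) v_1 = (0, 0, 0, 0)ᵀ = 0. ✓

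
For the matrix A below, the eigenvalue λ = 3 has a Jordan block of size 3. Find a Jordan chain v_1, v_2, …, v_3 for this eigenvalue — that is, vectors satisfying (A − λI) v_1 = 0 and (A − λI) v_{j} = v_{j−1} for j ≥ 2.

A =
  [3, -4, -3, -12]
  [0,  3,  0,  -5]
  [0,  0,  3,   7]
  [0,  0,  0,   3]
A Jordan chain for λ = 3 of length 3:
v_1 = (-1, 0, 0, 0)ᵀ
v_2 = (-12, -5, 7, 0)ᵀ
v_3 = (0, 0, 0, 1)ᵀ

Let N = A − (3)·I. We want v_3 with N^3 v_3 = 0 but N^2 v_3 ≠ 0; then v_{j-1} := N · v_j for j = 3, …, 2.

Pick v_3 = (0, 0, 0, 1)ᵀ.
Then v_2 = N · v_3 = (-12, -5, 7, 0)ᵀ.
Then v_1 = N · v_2 = (-1, 0, 0, 0)ᵀ.

Sanity check: (A − (3)·I) v_1 = (0, 0, 0, 0)ᵀ = 0. ✓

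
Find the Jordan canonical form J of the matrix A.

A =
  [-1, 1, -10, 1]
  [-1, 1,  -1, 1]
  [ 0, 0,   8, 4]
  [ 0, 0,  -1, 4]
J_2(0) ⊕ J_2(6)

The characteristic polynomial is
  det(x·I − A) = x^4 - 12*x^3 + 36*x^2 = x^2*(x - 6)^2

Eigenvalues and multiplicities (the geometric multiplicity of λ is n − rank(A − λI), which equals the number of Jordan blocks for λ):
  λ = 0: algebraic multiplicity = 2, geometric multiplicity = 1
  λ = 6: algebraic multiplicity = 2, geometric multiplicity = 1

Determining the block sizes for each eigenvalue:
  λ = 0: one block (gm = 1), so the single block has size am = 2 → block sizes [2]
  λ = 6: one block (gm = 1), so the single block has size am = 2 → block sizes [2]

Assembling the blocks gives a Jordan form
J =
  [0, 1, 0, 0]
  [0, 0, 0, 0]
  [0, 0, 6, 1]
  [0, 0, 0, 6]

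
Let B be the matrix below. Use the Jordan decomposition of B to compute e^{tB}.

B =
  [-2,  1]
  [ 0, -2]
e^{tB} =
  [exp(-2*t), t*exp(-2*t)]
  [0, exp(-2*t)]

Strategy: write B = P · J · P⁻¹ where J is a Jordan canonical form, so e^{tB} = P · e^{tJ} · P⁻¹, and e^{tJ} can be computed block-by-block.

B has Jordan form
J =
  [-2,  1]
  [ 0, -2]
(up to reordering of blocks).

Per-block formulas:
  For a 2×2 Jordan block J_2(-2): exp(t · J_2(-2)) = e^(-2t)·(I + t·N), where N is the 2×2 nilpotent shift.

After assembling e^{tJ} and conjugating by P, we get:

e^{tB} =
  [exp(-2*t), t*exp(-2*t)]
  [0, exp(-2*t)]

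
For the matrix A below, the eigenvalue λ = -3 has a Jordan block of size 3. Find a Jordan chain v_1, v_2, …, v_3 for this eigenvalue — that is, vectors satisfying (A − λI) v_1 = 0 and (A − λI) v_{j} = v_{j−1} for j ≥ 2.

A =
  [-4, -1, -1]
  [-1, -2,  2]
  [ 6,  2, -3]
A Jordan chain for λ = -3 of length 3:
v_1 = (-4, 12, -8)ᵀ
v_2 = (-1, -1, 6)ᵀ
v_3 = (1, 0, 0)ᵀ

Let N = A − (-3)·I. We want v_3 with N^3 v_3 = 0 but N^2 v_3 ≠ 0; then v_{j-1} := N · v_j for j = 3, …, 2.

Pick v_3 = (1, 0, 0)ᵀ.
Then v_2 = N · v_3 = (-1, -1, 6)ᵀ.
Then v_1 = N · v_2 = (-4, 12, -8)ᵀ.

Sanity check: (A − (-3)·I) v_1 = (0, 0, 0)ᵀ = 0. ✓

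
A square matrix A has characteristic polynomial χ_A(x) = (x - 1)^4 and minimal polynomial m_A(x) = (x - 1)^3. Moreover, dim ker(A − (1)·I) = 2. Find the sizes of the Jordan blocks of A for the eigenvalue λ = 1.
Block sizes for λ = 1: [3, 1]

Step 1 — from the characteristic polynomial, algebraic multiplicity of λ = 1 is 4. From dim ker(A − (1)·I) = 2, there are exactly 2 Jordan blocks for λ = 1.
Step 2 — from the minimal polynomial, the factor (x − 1)^3 tells us the largest block for λ = 1 has size 3.
Step 3 — with total size 4, 2 blocks, and largest block 3, the block sizes (in nonincreasing order) are [3, 1].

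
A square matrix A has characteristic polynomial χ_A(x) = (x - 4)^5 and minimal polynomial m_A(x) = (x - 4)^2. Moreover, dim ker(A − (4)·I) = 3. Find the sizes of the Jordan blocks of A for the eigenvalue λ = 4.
Block sizes for λ = 4: [2, 2, 1]

Step 1 — from the characteristic polynomial, algebraic multiplicity of λ = 4 is 5. From dim ker(A − (4)·I) = 3, there are exactly 3 Jordan blocks for λ = 4.
Step 2 — from the minimal polynomial, the factor (x − 4)^2 tells us the largest block for λ = 4 has size 2.
Step 3 — with total size 5, 3 blocks, and largest block 2, the block sizes (in nonincreasing order) are [2, 2, 1].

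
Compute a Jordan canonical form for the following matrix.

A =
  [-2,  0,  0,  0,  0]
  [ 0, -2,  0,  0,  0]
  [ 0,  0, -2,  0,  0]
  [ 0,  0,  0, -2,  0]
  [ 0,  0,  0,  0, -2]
J_1(-2) ⊕ J_1(-2) ⊕ J_1(-2) ⊕ J_1(-2) ⊕ J_1(-2)

The characteristic polynomial is
  det(x·I − A) = x^5 + 10*x^4 + 40*x^3 + 80*x^2 + 80*x + 32 = (x + 2)^5

Eigenvalues and multiplicities (the geometric multiplicity of λ is n − rank(A − λI), which equals the number of Jordan blocks for λ):
  λ = -2: algebraic multiplicity = 5, geometric multiplicity = 5

Determining the block sizes for each eigenvalue:
  λ = -2: gm = am = 5, so every block has size 1 → block sizes [1, 1, 1, 1, 1]

Assembling the blocks gives a Jordan form
J =
  [-2,  0,  0,  0,  0]
  [ 0, -2,  0,  0,  0]
  [ 0,  0, -2,  0,  0]
  [ 0,  0,  0, -2,  0]
  [ 0,  0,  0,  0, -2]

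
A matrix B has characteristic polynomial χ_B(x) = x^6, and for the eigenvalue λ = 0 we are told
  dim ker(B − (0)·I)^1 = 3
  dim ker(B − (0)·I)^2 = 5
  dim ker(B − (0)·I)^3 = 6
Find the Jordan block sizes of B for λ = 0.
Block sizes for λ = 0: [3, 2, 1]

From the dimensions of kernels of powers, the number of Jordan blocks of size at least j is d_j − d_{j−1} where d_j = dim ker(N^j) (with d_0 = 0). Computing the differences gives [3, 2, 1].
The number of blocks of size exactly k is (#blocks of size ≥ k) − (#blocks of size ≥ k + 1), so the partition is: 1 block(s) of size 1, 1 block(s) of size 2, 1 block(s) of size 3.
In nonincreasing order the block sizes are [3, 2, 1].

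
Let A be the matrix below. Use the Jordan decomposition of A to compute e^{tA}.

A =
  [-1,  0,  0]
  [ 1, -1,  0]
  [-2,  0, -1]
e^{tA} =
  [exp(-t), 0, 0]
  [t*exp(-t), exp(-t), 0]
  [-2*t*exp(-t), 0, exp(-t)]

Strategy: write A = P · J · P⁻¹ where J is a Jordan canonical form, so e^{tA} = P · e^{tJ} · P⁻¹, and e^{tJ} can be computed block-by-block.

A has Jordan form
J =
  [-1,  1,  0]
  [ 0, -1,  0]
  [ 0,  0, -1]
(up to reordering of blocks).

Per-block formulas:
  For a 1×1 block at λ = -1: exp(t · [-1]) = [e^(-1t)].
  For a 2×2 Jordan block J_2(-1): exp(t · J_2(-1)) = e^(-1t)·(I + t·N), where N is the 2×2 nilpotent shift.

After assembling e^{tJ} and conjugating by P, we get:

e^{tA} =
  [exp(-t), 0, 0]
  [t*exp(-t), exp(-t), 0]
  [-2*t*exp(-t), 0, exp(-t)]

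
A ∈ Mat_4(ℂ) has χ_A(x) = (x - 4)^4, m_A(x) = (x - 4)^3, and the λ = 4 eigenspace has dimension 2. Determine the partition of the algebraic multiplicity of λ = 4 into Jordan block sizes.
Block sizes for λ = 4: [3, 1]

Step 1 — from the characteristic polynomial, algebraic multiplicity of λ = 4 is 4. From dim ker(A − (4)·I) = 2, there are exactly 2 Jordan blocks for λ = 4.
Step 2 — from the minimal polynomial, the factor (x − 4)^3 tells us the largest block for λ = 4 has size 3.
Step 3 — with total size 4, 2 blocks, and largest block 3, the block sizes (in nonincreasing order) are [3, 1].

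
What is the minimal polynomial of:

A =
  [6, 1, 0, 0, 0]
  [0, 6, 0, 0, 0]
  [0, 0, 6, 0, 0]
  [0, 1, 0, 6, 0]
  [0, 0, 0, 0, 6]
x^2 - 12*x + 36

The characteristic polynomial is χ_A(x) = (x - 6)^5, so the eigenvalues are known. The minimal polynomial is
  m_A(x) = Π_λ (x − λ)^{k_λ}
where k_λ is the size of the *largest* Jordan block for λ (equivalently, the smallest k with (A − λI)^k v = 0 for every generalised eigenvector v of λ).

  λ = 6: largest Jordan block has size 2, contributing (x − 6)^2

So m_A(x) = (x - 6)^2 = x^2 - 12*x + 36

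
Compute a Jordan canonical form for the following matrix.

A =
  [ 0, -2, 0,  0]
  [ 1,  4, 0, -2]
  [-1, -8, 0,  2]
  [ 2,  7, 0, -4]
J_3(0) ⊕ J_1(0)

The characteristic polynomial is
  det(x·I − A) = x^4

Eigenvalues and multiplicities (the geometric multiplicity of λ is n − rank(A − λI), which equals the number of Jordan blocks for λ):
  λ = 0: algebraic multiplicity = 4, geometric multiplicity = 2

Determining the block sizes for each eigenvalue:
  λ = 0: with am = 4 and gm = 2, the partition is not yet determined (e.g. several partitions of 4 into 2 parts exist). Let N = A − (0)·I. Computing rank(N^1) = 2, rank(N^2) = 1, rank(N^3) = 0; the number of blocks of size ≥ j is rank(N^{j−1}) − rank(N^j), giving [2, 1, 1]. So we have 1 block(s) of size 3, 1 block(s) of size 1 → block sizes [3, 1]

Assembling the blocks gives a Jordan form
J =
  [0, 1, 0, 0]
  [0, 0, 1, 0]
  [0, 0, 0, 0]
  [0, 0, 0, 0]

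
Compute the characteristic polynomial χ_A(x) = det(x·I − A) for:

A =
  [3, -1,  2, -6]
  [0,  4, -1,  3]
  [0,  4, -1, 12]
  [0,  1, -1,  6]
x^4 - 12*x^3 + 54*x^2 - 108*x + 81

Expanding det(x·I − A) (e.g. by cofactor expansion or by noting that A is similar to its Jordan form J, which has the same characteristic polynomial as A) gives
  χ_A(x) = x^4 - 12*x^3 + 54*x^2 - 108*x + 81
which factors as (x - 3)^4. The eigenvalues (with algebraic multiplicities) are λ = 3 with multiplicity 4.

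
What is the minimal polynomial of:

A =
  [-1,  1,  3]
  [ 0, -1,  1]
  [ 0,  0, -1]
x^3 + 3*x^2 + 3*x + 1

The characteristic polynomial is χ_A(x) = (x + 1)^3, so the eigenvalues are known. The minimal polynomial is
  m_A(x) = Π_λ (x − λ)^{k_λ}
where k_λ is the size of the *largest* Jordan block for λ (equivalently, the smallest k with (A − λI)^k v = 0 for every generalised eigenvector v of λ).

  λ = -1: largest Jordan block has size 3, contributing (x + 1)^3

So m_A(x) = (x + 1)^3 = x^3 + 3*x^2 + 3*x + 1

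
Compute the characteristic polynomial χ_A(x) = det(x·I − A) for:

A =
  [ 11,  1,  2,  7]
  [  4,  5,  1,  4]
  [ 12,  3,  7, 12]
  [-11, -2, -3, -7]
x^4 - 16*x^3 + 96*x^2 - 256*x + 256

Expanding det(x·I − A) (e.g. by cofactor expansion or by noting that A is similar to its Jordan form J, which has the same characteristic polynomial as A) gives
  χ_A(x) = x^4 - 16*x^3 + 96*x^2 - 256*x + 256
which factors as (x - 4)^4. The eigenvalues (with algebraic multiplicities) are λ = 4 with multiplicity 4.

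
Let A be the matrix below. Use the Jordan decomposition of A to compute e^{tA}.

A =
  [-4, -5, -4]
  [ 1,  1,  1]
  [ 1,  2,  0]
e^{tA} =
  [-3*t*exp(-t) + exp(-t), -3*t^2*exp(-t)/2 - 5*t*exp(-t), 3*t^2*exp(-t)/2 - 4*t*exp(-t)]
  [t*exp(-t), t^2*exp(-t)/2 + 2*t*exp(-t) + exp(-t), -t^2*exp(-t)/2 + t*exp(-t)]
  [t*exp(-t), t^2*exp(-t)/2 + 2*t*exp(-t), -t^2*exp(-t)/2 + t*exp(-t) + exp(-t)]

Strategy: write A = P · J · P⁻¹ where J is a Jordan canonical form, so e^{tA} = P · e^{tJ} · P⁻¹, and e^{tJ} can be computed block-by-block.

A has Jordan form
J =
  [-1,  1,  0]
  [ 0, -1,  1]
  [ 0,  0, -1]
(up to reordering of blocks).

Per-block formulas:
  For a 3×3 Jordan block J_3(-1): exp(t · J_3(-1)) = e^(-1t)·(I + t·N + (t^2/2)·N^2), where N is the 3×3 nilpotent shift.

After assembling e^{tJ} and conjugating by P, we get:

e^{tA} =
  [-3*t*exp(-t) + exp(-t), -3*t^2*exp(-t)/2 - 5*t*exp(-t), 3*t^2*exp(-t)/2 - 4*t*exp(-t)]
  [t*exp(-t), t^2*exp(-t)/2 + 2*t*exp(-t) + exp(-t), -t^2*exp(-t)/2 + t*exp(-t)]
  [t*exp(-t), t^2*exp(-t)/2 + 2*t*exp(-t), -t^2*exp(-t)/2 + t*exp(-t) + exp(-t)]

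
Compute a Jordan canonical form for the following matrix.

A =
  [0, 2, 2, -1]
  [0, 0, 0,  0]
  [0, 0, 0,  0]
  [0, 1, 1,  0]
J_3(0) ⊕ J_1(0)

The characteristic polynomial is
  det(x·I − A) = x^4

Eigenvalues and multiplicities (the geometric multiplicity of λ is n − rank(A − λI), which equals the number of Jordan blocks for λ):
  λ = 0: algebraic multiplicity = 4, geometric multiplicity = 2

Determining the block sizes for each eigenvalue:
  λ = 0: with am = 4 and gm = 2, the partition is not yet determined (e.g. several partitions of 4 into 2 parts exist). Let N = A − (0)·I. Computing rank(N^1) = 2, rank(N^2) = 1, rank(N^3) = 0; the number of blocks of size ≥ j is rank(N^{j−1}) − rank(N^j), giving [2, 1, 1]. So we have 1 block(s) of size 3, 1 block(s) of size 1 → block sizes [3, 1]

Assembling the blocks gives a Jordan form
J =
  [0, 1, 0, 0]
  [0, 0, 1, 0]
  [0, 0, 0, 0]
  [0, 0, 0, 0]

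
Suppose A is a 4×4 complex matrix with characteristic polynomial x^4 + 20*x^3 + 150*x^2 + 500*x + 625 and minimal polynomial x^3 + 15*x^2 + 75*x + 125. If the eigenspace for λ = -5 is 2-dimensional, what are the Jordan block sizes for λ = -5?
Block sizes for λ = -5: [3, 1]

Step 1 — from the characteristic polynomial, algebraic multiplicity of λ = -5 is 4. From dim ker(A − (-5)·I) = 2, there are exactly 2 Jordan blocks for λ = -5.
Step 2 — from the minimal polynomial, the factor (x + 5)^3 tells us the largest block for λ = -5 has size 3.
Step 3 — with total size 4, 2 blocks, and largest block 3, the block sizes (in nonincreasing order) are [3, 1].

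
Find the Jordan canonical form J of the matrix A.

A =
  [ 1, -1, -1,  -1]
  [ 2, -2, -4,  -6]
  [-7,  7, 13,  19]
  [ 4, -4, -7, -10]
J_1(0) ⊕ J_1(0) ⊕ J_2(1)

The characteristic polynomial is
  det(x·I − A) = x^4 - 2*x^3 + x^2 = x^2*(x - 1)^2

Eigenvalues and multiplicities (the geometric multiplicity of λ is n − rank(A − λI), which equals the number of Jordan blocks for λ):
  λ = 0: algebraic multiplicity = 2, geometric multiplicity = 2
  λ = 1: algebraic multiplicity = 2, geometric multiplicity = 1

Determining the block sizes for each eigenvalue:
  λ = 0: gm = am = 2, so every block has size 1 → block sizes [1, 1]
  λ = 1: one block (gm = 1), so the single block has size am = 2 → block sizes [2]

Assembling the blocks gives a Jordan form
J =
  [0, 0, 0, 0]
  [0, 0, 0, 0]
  [0, 0, 1, 1]
  [0, 0, 0, 1]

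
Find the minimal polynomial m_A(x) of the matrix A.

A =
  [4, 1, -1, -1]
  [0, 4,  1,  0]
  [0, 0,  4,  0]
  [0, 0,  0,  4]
x^3 - 12*x^2 + 48*x - 64

The characteristic polynomial is χ_A(x) = (x - 4)^4, so the eigenvalues are known. The minimal polynomial is
  m_A(x) = Π_λ (x − λ)^{k_λ}
where k_λ is the size of the *largest* Jordan block for λ (equivalently, the smallest k with (A − λI)^k v = 0 for every generalised eigenvector v of λ).

  λ = 4: largest Jordan block has size 3, contributing (x − 4)^3

So m_A(x) = (x - 4)^3 = x^3 - 12*x^2 + 48*x - 64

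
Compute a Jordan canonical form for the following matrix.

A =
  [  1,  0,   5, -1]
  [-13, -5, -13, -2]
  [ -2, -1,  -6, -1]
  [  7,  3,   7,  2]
J_2(-4) ⊕ J_2(0)

The characteristic polynomial is
  det(x·I − A) = x^4 + 8*x^3 + 16*x^2 = x^2*(x + 4)^2

Eigenvalues and multiplicities (the geometric multiplicity of λ is n − rank(A − λI), which equals the number of Jordan blocks for λ):
  λ = -4: algebraic multiplicity = 2, geometric multiplicity = 1
  λ = 0: algebraic multiplicity = 2, geometric multiplicity = 1

Determining the block sizes for each eigenvalue:
  λ = -4: one block (gm = 1), so the single block has size am = 2 → block sizes [2]
  λ = 0: one block (gm = 1), so the single block has size am = 2 → block sizes [2]

Assembling the blocks gives a Jordan form
J =
  [-4,  1, 0, 0]
  [ 0, -4, 0, 0]
  [ 0,  0, 0, 1]
  [ 0,  0, 0, 0]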